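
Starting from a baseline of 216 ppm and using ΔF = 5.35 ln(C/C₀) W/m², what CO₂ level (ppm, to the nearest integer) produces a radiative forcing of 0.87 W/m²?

Set 5.35 ln(C/216) = 0.87, so ln(C/216) = 0.87/5.35 = 0.16262.
Then C/216 = e^0.16262 = 1.17659, giving C = 216 × 1.17659 = 254.14 ppm.

C ≈ 254 ppm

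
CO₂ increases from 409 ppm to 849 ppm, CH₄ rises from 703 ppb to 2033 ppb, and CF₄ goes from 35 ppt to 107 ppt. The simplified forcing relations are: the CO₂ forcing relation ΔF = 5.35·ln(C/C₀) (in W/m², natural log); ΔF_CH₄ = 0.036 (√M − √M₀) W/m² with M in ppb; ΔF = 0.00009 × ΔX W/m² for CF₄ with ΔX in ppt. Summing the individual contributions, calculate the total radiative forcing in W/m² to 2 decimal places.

ΔF = 4.58 W/m²

CO₂: 5.35 × ln(849/409) = 5.35 × ln(2.07579) = 5.35 × 0.73034 = 3.9073 W/m².
CH₄: 0.036 × (√2033 − √703) = 0.036 × (45.0888 − 26.5141) = 0.036 × 18.5747 = 0.6687 W/m².
CF₄: ΔF = 0.00009 × (107 − 35) = 0.00009 × 72 = 0.0065 W/m².
Total ΔF = 3.9073 + 0.6687 + 0.0065 = 4.5825 W/m².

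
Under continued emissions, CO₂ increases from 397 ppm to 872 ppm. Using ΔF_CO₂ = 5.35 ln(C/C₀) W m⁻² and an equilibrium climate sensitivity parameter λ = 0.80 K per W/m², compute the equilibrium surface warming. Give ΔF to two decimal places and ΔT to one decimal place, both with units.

CO₂: 5.35 × ln(872/397) = 5.35 × ln(2.19647) = 5.35 × 0.78685 = 4.2096 W/m².
ΔT = λ ΔF = 0.80 × 4.21 = 3.3680 K.

ΔF = 4.21 W/m²; ΔT = 3.4 K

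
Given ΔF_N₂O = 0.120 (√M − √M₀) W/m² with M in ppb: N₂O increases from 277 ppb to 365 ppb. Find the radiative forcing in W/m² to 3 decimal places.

ΔF = 0.295 W/m²

N₂O: 0.120 × (√365 − √277) = 0.120 × (19.1050 − 16.6433) = 0.120 × 2.4617 = 0.2954 W/m².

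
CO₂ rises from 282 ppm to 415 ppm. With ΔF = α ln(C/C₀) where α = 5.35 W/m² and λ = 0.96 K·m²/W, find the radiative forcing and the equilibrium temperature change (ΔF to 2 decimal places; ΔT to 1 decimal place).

ΔF = 2.07 W/m²; ΔT = 2.0 K

CO₂: 5.35 × ln(415/282) = 5.35 × ln(1.47163) = 5.35 × 0.38637 = 2.0671 W/m².
ΔT = λ ΔF = 0.96 × 2.07 = 1.9872 K.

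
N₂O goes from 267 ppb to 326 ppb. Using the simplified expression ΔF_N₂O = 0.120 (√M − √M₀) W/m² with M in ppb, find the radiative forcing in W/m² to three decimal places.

ΔF = 0.206 W/m²

N₂O: 0.120 × (√326 − √267) = 0.120 × (18.0555 − 16.3401) = 0.120 × 1.7154 = 0.2058 W/m².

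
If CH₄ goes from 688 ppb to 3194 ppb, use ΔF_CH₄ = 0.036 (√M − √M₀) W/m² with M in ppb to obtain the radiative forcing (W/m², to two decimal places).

ΔF = 1.09 W/m²

CH₄: 0.036 × (√3194 − √688) = 0.036 × (56.5155 − 26.2298) = 0.036 × 30.2857 = 1.0903 W/m².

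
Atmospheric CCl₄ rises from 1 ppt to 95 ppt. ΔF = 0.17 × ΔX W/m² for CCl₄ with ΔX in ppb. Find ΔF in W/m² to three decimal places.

CCl₄: Δ = 95 − 1 = 94 ppt = 0.094 ppb; ΔF = 0.17 × 0.094 = 0.0160 W/m².

ΔF = 0.016 W/m²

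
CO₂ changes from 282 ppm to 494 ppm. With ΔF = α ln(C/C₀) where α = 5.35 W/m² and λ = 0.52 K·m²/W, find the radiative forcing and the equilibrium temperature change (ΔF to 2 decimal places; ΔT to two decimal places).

ΔF = 3.00 W/m²; ΔT = 1.56 K

CO₂: 5.35 × ln(494/282) = 5.35 × ln(1.75177) = 5.35 × 0.56063 = 2.9994 W/m².
ΔT = λ ΔF = 0.52 × 3.00 = 1.5600 K.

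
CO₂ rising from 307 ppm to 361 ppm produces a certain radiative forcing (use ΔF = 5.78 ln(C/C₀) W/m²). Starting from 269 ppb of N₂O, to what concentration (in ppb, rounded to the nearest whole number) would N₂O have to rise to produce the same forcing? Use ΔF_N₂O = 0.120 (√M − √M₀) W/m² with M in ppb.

M ≈ 586 ppb

CO₂ forcing: 5.78 × ln(361/307) = 5.78 × 0.162030 = 0.93653 W/m².
Set 0.120(√M − √269) = 0.93653: √M = 0.93653/0.120 + √269 = 7.8044 + 16.4012 = 24.2056.
M = (24.2056)² = 585.91 ppb.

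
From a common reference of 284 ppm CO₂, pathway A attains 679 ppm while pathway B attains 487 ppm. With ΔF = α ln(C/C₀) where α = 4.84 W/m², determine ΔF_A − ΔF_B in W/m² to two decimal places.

ΔF_A − ΔF_B = 1.61 W/m²

ΔF_A = 4.84 ln(679/284) = 4.84 × 0.87165 = 4.2188 W/m².
ΔF_B = 4.84 ln(487/284) = 4.84 × 0.53929 = 2.6102 W/m².
Difference: 4.2188 − 2.6102 = 1.6086 W/m².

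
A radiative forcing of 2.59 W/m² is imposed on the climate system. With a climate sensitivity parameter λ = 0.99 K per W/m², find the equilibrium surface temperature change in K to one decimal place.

ΔT = λ ΔF = 0.99 × 2.59 = 2.5641 K.

ΔT = 2.6 K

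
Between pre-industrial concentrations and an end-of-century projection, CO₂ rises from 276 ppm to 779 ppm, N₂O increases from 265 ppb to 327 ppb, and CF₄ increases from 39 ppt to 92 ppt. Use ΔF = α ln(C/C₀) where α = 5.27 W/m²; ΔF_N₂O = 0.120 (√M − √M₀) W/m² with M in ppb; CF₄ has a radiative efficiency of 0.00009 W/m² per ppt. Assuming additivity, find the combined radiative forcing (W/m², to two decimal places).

ΔF = 5.69 W/m²

CO₂: 5.27 × ln(779/276) = 5.27 × ln(2.82246) = 5.27 × 1.03761 = 5.4682 W/m².
N₂O: 0.120 × (√327 − √265) = 0.120 × (18.0831 − 16.2788) = 0.120 × 1.8043 = 0.2165 W/m².
CF₄: ΔF = 0.00009 × (92 − 39) = 0.00009 × 53 = 0.0048 W/m².
Total ΔF = 5.4682 + 0.2165 + 0.0048 = 5.6895 W/m².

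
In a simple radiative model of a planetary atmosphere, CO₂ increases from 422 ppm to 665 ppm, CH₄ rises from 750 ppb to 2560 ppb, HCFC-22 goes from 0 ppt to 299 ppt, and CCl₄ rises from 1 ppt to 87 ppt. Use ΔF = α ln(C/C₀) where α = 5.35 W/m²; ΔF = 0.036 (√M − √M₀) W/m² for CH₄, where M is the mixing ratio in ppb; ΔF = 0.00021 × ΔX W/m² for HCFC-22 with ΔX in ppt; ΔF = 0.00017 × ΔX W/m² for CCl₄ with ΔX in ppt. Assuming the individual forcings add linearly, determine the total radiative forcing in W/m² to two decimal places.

CO₂: 5.35 × ln(665/422) = 5.35 × ln(1.57583) = 5.35 × 0.45478 = 2.4331 W/m².
CH₄: 0.036 × (√2560 − √750) = 0.036 × (50.5964 − 27.3861) = 0.036 × 23.2103 = 0.8356 W/m².
HCFC-22: ΔF = 0.00021 × (299 − 0) = 0.00021 × 299 = 0.0628 W/m².
CCl₄: ΔF = 0.00017 × (87 − 1) = 0.00017 × 86 = 0.0146 W/m².
Total ΔF = 2.4331 + 0.8356 + 0.0628 + 0.0146 = 3.3461 W/m².

ΔF = 3.35 W/m²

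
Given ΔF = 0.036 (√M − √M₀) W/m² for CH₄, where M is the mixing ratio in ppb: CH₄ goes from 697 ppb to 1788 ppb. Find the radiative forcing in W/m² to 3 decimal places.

ΔF = 0.572 W/m²

CH₄: 0.036 × (√1788 − √697) = 0.036 × (42.2847 − 26.4008) = 0.036 × 15.8839 = 0.5718 W/m².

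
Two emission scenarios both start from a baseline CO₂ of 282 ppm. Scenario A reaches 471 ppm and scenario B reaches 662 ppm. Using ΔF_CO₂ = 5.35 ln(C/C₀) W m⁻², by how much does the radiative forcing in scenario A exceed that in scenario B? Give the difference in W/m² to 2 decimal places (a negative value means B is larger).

ΔF_A − ΔF_B = -1.82 W/m²

ΔF_A = 5.35 ln(471/282) = 5.35 × 0.51295 = 2.7443 W/m².
ΔF_B = 5.35 ln(662/282) = 5.35 × 0.85336 = 4.5655 W/m².
Difference: 2.7443 − 4.5655 = -1.8212 W/m².
(Equivalently, ΔF_A − ΔF_B = 5.35 ln(471/662) = 5.35 × -0.34041 = -1.8212 W/m².)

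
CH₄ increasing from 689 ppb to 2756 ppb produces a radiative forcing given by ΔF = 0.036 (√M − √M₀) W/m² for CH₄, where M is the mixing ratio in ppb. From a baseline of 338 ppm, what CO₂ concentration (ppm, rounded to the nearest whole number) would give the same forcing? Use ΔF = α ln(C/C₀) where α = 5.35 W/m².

CH₄ forcing: 0.036 × (√2756 − √689) = 0.036 × (52.4976 − 26.2488) = 0.036 × 26.2488 = 0.94496 W/m².
Set 5.35 ln(C/338) = 0.94496: ln(C/338) = 0.94496/5.35 = 0.17663, so C = 338 × e^0.17663 = 338 × 1.19319 = 403.30 ppm.

C ≈ 403 ppm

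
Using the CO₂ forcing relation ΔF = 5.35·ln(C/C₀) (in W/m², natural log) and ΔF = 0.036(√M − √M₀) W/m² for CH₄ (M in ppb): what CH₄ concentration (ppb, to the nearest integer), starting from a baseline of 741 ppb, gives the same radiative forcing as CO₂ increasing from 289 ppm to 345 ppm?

CO₂ forcing: 5.35 × ln(345/289) = 5.35 × 0.177118 = 0.94758 W/m².
Set 0.036(√M − √741) = 0.94758: √M = 0.94758/0.036 + √741 = 26.3217 + 27.2213 = 53.5430.
M = (53.5430)² = 2866.85 ppb.

M ≈ 2867 ppb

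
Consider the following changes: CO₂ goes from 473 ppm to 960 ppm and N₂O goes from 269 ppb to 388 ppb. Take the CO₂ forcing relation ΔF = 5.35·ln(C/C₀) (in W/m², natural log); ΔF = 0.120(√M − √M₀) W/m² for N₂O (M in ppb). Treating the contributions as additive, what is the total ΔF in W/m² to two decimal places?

ΔF = 4.18 W/m²

CO₂: 5.35 × ln(960/473) = 5.35 × ln(2.02960) = 5.35 × 0.70784 = 3.7869 W/m².
N₂O: 0.120 × (√388 − √269) = 0.120 × (19.6977 − 16.4012) = 0.120 × 3.2965 = 0.3956 W/m².
Total ΔF = 3.7869 + 0.3956 = 4.1825 W/m².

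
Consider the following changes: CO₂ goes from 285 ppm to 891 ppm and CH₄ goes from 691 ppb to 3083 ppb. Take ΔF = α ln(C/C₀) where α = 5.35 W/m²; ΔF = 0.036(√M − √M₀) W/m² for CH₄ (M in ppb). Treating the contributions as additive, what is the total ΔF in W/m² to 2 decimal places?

ΔF = 7.15 W/m²

CO₂: 5.35 × ln(891/285) = 5.35 × ln(3.12632) = 5.35 × 1.13986 = 6.0983 W/m².
CH₄: 0.036 × (√3083 − √691) = 0.036 × (55.5248 − 26.2869) = 0.036 × 29.2379 = 1.0526 W/m².
Total ΔF = 6.0983 + 1.0526 = 7.1509 W/m².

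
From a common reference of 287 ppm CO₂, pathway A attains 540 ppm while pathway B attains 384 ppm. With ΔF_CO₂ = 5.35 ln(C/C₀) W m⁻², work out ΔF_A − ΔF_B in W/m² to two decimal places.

ΔF_A − ΔF_B = 1.82 W/m²

ΔF_A = 5.35 ln(540/287) = 5.35 × 0.63209 = 3.3817 W/m².
ΔF_B = 5.35 ln(384/287) = 5.35 × 0.29116 = 1.5577 W/m².
Difference: 3.3817 − 1.5577 = 1.8240 W/m².
(Equivalently, ΔF_A − ΔF_B = 5.35 ln(540/384) = 5.35 × 0.34093 = 1.8240 W/m².)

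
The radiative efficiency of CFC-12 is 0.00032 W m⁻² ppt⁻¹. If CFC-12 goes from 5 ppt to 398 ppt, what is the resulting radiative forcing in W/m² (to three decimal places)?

CFC-12: ΔF = 0.00032 × (398 − 5) = 0.00032 × 393 = 0.1258 W/m².

ΔF = 0.126 W/m²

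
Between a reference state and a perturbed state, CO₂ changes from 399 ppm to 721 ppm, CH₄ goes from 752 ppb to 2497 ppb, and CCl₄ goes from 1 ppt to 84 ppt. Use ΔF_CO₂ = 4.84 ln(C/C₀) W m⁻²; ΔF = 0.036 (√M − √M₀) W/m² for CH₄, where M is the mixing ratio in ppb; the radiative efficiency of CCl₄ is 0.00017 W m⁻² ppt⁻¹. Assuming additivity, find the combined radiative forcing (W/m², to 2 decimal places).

CO₂: 4.84 × ln(721/399) = 4.84 × ln(1.80702) = 4.84 × 0.59168 = 2.8637 W/m².
CH₄: 0.036 × (√2497 − √752) = 0.036 × (49.9700 − 27.4226) = 0.036 × 22.5474 = 0.8117 W/m².
CCl₄: ΔF = 0.00017 × (84 − 1) = 0.00017 × 83 = 0.0141 W/m².
Total ΔF = 2.8637 + 0.8117 + 0.0141 = 3.6895 W/m².

ΔF = 3.69 W/m²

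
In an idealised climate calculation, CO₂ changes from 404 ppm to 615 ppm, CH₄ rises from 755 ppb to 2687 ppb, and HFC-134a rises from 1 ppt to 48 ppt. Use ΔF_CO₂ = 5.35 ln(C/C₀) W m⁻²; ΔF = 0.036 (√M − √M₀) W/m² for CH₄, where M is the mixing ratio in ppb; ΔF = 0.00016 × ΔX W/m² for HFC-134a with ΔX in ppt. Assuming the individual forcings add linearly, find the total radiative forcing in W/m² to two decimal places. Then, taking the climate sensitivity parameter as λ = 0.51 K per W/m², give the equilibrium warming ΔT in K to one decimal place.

CO₂: 5.35 × ln(615/404) = 5.35 × ln(1.52228) = 5.35 × 0.42021 = 2.2481 W/m².
CH₄: 0.036 × (√2687 − √755) = 0.036 × (51.8363 − 27.4773) = 0.036 × 24.3590 = 0.8769 W/m².
HFC-134a: ΔF = 0.00016 × (48 − 1) = 0.00016 × 47 = 0.0075 W/m².
Total ΔF = 2.2481 + 0.8769 + 0.0075 = 3.1325 W/m².
ΔT = λ ΔF = 0.51 × 3.13 = 1.5963 K.

ΔF = 3.13 W/m²; ΔT = 1.6 K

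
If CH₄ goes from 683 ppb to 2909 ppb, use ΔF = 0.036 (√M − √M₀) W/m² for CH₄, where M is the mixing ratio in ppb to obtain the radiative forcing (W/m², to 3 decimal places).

CH₄: 0.036 × (√2909 − √683) = 0.036 × (53.9351 − 26.1343) = 0.036 × 27.8008 = 1.0008 W/m².

ΔF = 1.001 W/m²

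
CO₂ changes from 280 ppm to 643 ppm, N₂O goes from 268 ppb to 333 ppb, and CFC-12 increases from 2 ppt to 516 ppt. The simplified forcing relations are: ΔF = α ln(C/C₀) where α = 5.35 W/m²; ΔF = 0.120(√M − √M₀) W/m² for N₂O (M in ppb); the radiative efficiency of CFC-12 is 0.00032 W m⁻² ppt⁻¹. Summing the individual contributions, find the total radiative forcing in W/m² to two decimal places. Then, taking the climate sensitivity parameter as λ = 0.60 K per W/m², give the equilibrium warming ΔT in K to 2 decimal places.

ΔF = 4.84 W/m²; ΔT = 2.90 K

CO₂: 5.35 × ln(643/280) = 5.35 × ln(2.29643) = 5.35 × 0.83136 = 4.4478 W/m².
N₂O: 0.120 × (√333 − √268) = 0.120 × (18.2483 − 16.3707) = 0.120 × 1.8776 = 0.2253 W/m².
CFC-12: ΔF = 0.00032 × (516 − 2) = 0.00032 × 514 = 0.1645 W/m².
Total ΔF = 4.4478 + 0.2253 + 0.1645 = 4.8376 W/m².
ΔT = λ ΔF = 0.60 × 4.84 = 2.9040 K.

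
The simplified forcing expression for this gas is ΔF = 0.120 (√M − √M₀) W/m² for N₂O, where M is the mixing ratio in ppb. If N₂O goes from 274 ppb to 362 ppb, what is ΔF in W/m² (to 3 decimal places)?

N₂O: 0.120 × (√362 − √274) = 0.120 × (19.0263 − 16.5529) = 0.120 × 2.4734 = 0.2968 W/m².

ΔF = 0.297 W/m²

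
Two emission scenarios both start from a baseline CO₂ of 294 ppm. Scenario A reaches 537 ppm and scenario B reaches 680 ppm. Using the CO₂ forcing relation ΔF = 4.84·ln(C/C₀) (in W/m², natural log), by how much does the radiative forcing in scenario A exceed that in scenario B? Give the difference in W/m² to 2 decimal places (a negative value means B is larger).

ΔF_A = 4.84 ln(537/294) = 4.84 × 0.60242 = 2.9157 W/m².
ΔF_B = 4.84 ln(680/294) = 4.84 × 0.83851 = 4.0584 W/m².
Difference: 2.9157 − 4.0584 = -1.1427 W/m².
(Equivalently, ΔF_A − ΔF_B = 4.84 ln(537/680) = 4.84 × -0.23609 = -1.1427 W/m².)

ΔF_A − ΔF_B = -1.14 W/m²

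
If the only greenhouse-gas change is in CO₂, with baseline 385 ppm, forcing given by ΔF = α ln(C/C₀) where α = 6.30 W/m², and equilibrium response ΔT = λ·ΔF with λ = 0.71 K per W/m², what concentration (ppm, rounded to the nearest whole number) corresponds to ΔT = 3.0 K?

C ≈ 753 ppm

Required forcing: ΔF = ΔT/λ = 3.0/0.71 = 4.2254 W/m².
Then ln(C/385) = ΔF/6.30 = 4.2254/6.30 = 0.67070.
So C = 385 × e^0.67070 = 385 × 1.95561 = 752.91 ppm.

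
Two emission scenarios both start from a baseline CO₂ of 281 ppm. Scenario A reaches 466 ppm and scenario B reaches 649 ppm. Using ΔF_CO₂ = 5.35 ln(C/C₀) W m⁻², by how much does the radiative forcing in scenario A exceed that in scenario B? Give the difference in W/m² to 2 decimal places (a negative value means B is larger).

ΔF_A = 5.35 ln(466/281) = 5.35 × 0.50583 = 2.7062 W/m².
ΔF_B = 5.35 ln(649/281) = 5.35 × 0.83708 = 4.4784 W/m².
Difference: 2.7062 − 4.4784 = -1.7722 W/m².
(Equivalently, ΔF_A − ΔF_B = 5.35 ln(466/649) = 5.35 × -0.33125 = -1.7722 W/m².)

ΔF_A − ΔF_B = -1.77 W/m²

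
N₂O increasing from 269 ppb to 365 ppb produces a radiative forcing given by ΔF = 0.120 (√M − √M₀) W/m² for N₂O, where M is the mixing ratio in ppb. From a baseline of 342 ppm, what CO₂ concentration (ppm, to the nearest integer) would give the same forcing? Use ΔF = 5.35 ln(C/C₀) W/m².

C ≈ 363 ppm

N₂O forcing: 0.120 × (√365 − √269) = 0.120 × (19.1050 − 16.4012) = 0.120 × 2.7038 = 0.32446 W/m².
Set 5.35 ln(C/342) = 0.32446: ln(C/342) = 0.32446/5.35 = 0.06065, so C = 342 × e^0.06065 = 342 × 1.06253 = 363.39 ppm.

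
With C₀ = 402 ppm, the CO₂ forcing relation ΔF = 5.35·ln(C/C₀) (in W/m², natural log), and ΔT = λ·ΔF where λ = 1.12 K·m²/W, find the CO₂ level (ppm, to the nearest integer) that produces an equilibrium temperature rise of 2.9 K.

Required forcing: ΔF = ΔT/λ = 2.9/1.12 = 2.5893 W/m².
Then ln(C/402) = ΔF/5.35 = 2.5893/5.35 = 0.48398.
So C = 402 × e^0.48398 = 402 × 1.62252 = 652.25 ppm.

C ≈ 652 ppm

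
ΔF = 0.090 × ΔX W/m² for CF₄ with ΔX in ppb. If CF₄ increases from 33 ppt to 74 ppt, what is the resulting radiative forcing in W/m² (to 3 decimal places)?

ΔF = 0.004 W/m²

CF₄: Δ = 74 − 33 = 41 ppt = 0.041 ppb; ΔF = 0.090 × 0.041 = 0.0037 W/m².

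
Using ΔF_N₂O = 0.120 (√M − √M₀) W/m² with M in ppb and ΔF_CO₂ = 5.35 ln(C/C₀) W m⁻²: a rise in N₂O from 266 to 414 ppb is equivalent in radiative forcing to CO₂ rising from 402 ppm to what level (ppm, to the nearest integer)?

N₂O forcing: 0.120 × (√414 − √266) = 0.120 × (20.3470 − 16.3095) = 0.120 × 4.0375 = 0.48450 W/m².
Set 5.35 ln(C/402) = 0.48450: ln(C/402) = 0.48450/5.35 = 0.09056, so C = 402 × e^0.09056 = 402 × 1.09479 = 440.11 ppm.

C ≈ 440 ppm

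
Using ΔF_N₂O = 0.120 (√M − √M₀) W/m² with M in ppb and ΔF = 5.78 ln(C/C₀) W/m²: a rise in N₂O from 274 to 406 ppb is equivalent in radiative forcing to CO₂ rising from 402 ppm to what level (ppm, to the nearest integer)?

N₂O forcing: 0.120 × (√406 − √274) = 0.120 × (20.1494 − 16.5529) = 0.120 × 3.5965 = 0.43158 W/m².
Set 5.78 ln(C/402) = 0.43158: ln(C/402) = 0.43158/5.78 = 0.07467, so C = 402 × e^0.07467 = 402 × 1.07753 = 433.17 ppm.

C ≈ 433 ppm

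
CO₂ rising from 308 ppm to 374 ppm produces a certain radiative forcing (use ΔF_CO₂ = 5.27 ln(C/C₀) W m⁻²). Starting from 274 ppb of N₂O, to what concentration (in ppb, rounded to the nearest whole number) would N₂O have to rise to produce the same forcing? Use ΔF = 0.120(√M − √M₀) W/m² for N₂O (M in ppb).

CO₂ forcing: 5.27 × ln(374/308) = 5.27 × 0.194156 = 1.02320 W/m².
Set 0.120(√M − √274) = 1.02320: √M = 1.02320/0.120 + √274 = 8.5267 + 16.5529 = 25.0796.
M = (25.0796)² = 628.99 ppb.

M ≈ 629 ppb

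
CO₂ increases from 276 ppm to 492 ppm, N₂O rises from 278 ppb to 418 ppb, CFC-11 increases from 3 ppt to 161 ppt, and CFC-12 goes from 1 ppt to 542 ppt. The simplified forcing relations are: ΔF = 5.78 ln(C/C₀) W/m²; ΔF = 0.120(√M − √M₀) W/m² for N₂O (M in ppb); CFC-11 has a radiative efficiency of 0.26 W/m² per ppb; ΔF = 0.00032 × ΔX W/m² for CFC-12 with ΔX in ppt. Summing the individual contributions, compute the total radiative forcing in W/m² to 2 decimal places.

CO₂: 5.78 × ln(492/276) = 5.78 × ln(1.78261) = 5.78 × 0.57808 = 3.3413 W/m².
N₂O: 0.120 × (√418 − √278) = 0.120 × (20.4450 − 16.6733) = 0.120 × 3.7717 = 0.4526 W/m².
CFC-11: Δ = 161 − 3 = 158 ppt = 0.158 ppb; ΔF = 0.26 × 0.158 = 0.0411 W/m².
CFC-12: ΔF = 0.00032 × (542 − 1) = 0.00032 × 541 = 0.1731 W/m².
Total ΔF = 3.3413 + 0.4526 + 0.0411 + 0.1731 = 4.0081 W/m².

ΔF = 4.01 W/m²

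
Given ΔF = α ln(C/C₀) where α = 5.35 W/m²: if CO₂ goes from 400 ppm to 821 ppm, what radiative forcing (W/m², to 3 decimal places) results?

ΔF = 3.847 W/m²

CO₂: 5.35 × ln(821/400) = 5.35 × ln(2.05250) = 5.35 × 0.71906 = 3.8470 W/m².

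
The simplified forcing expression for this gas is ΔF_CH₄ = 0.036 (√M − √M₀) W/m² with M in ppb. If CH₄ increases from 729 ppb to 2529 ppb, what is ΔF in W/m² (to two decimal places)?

CH₄: 0.036 × (√2529 − √729) = 0.036 × (50.2892 − 27.0000) = 0.036 × 23.2892 = 0.8384 W/m².

ΔF = 0.84 W/m²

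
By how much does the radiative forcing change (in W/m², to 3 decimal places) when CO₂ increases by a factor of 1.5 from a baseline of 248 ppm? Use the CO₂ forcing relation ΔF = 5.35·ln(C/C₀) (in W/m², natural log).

ΔF = 2.169 W/m²

Because the forcing depends only on the ratio C/C₀, the initial concentration does not enter.
ΔF = 5.35 × ln(1.5) = 5.35 × 0.40547 = 2.1693 W/m².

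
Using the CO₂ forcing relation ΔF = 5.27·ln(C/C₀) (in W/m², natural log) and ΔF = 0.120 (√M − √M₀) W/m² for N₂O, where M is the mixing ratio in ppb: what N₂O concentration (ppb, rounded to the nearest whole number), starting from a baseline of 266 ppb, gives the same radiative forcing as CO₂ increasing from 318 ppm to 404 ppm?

CO₂ forcing: 5.27 × ln(404/318) = 5.27 × 0.239363 = 1.26144 W/m².
Set 0.120(√M − √266) = 1.26144: √M = 1.26144/0.120 + √266 = 10.5120 + 16.3095 = 26.8215.
M = (26.8215)² = 719.39 ppb.

M ≈ 719 ppb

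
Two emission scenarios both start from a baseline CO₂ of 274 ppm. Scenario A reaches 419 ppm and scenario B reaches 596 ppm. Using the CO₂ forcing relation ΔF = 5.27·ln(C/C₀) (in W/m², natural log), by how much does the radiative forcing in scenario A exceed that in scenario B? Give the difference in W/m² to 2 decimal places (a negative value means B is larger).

ΔF_A = 5.27 ln(419/274) = 5.27 × 0.42474 = 2.2384 W/m².
ΔF_B = 5.27 ln(596/274) = 5.27 × 0.77711 = 4.0954 W/m².
Difference: 2.2384 − 4.0954 = -1.8570 W/m².
(Equivalently, ΔF_A − ΔF_B = 5.27 ln(419/596) = 5.27 × -0.35237 = -1.8570 W/m².)

ΔF_A − ΔF_B = -1.86 W/m²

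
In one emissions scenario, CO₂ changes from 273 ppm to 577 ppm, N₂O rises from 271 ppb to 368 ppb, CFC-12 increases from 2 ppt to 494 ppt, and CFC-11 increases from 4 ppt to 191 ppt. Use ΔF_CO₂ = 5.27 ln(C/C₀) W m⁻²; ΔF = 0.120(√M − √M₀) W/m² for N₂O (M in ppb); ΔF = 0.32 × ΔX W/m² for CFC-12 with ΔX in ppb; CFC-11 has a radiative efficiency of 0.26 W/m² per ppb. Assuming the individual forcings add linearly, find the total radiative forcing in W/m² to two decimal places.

CO₂: 5.27 × ln(577/273) = 5.27 × ln(2.11355) = 5.27 × 0.74837 = 3.9439 W/m².
N₂O: 0.120 × (√368 − √271) = 0.120 × (19.1833 − 16.4621) = 0.120 × 2.7212 = 0.3265 W/m².
CFC-12: Δ = 494 − 2 = 492 ppt = 0.492 ppb; ΔF = 0.32 × 0.492 = 0.1574 W/m².
CFC-11: Δ = 191 − 4 = 187 ppt = 0.187 ppb; ΔF = 0.26 × 0.187 = 0.0486 W/m².
Total ΔF = 3.9439 + 0.3265 + 0.1574 + 0.0486 = 4.4764 W/m².

ΔF = 4.48 W/m²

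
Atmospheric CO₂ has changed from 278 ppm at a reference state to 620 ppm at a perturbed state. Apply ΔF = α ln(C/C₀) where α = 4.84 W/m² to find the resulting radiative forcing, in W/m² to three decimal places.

CO₂ absorption bands are partially saturated, so forcing scales with the logarithm of the concentration ratio.
CO₂: 4.84 × ln(620/278) = 4.84 × ln(2.23022) = 4.84 × 0.80210 = 3.8822 W/m².

ΔF = 3.882 W/m²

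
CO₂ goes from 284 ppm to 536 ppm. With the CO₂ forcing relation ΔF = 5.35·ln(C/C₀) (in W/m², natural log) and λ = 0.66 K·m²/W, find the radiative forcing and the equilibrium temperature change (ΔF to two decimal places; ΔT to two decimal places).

CO₂: 5.35 × ln(536/284) = 5.35 × ln(1.88732) = 5.35 × 0.63516 = 3.3981 W/m².
ΔT = λ ΔF = 0.66 × 3.40 = 2.2440 K.

ΔF = 3.40 W/m²; ΔT = 2.24 K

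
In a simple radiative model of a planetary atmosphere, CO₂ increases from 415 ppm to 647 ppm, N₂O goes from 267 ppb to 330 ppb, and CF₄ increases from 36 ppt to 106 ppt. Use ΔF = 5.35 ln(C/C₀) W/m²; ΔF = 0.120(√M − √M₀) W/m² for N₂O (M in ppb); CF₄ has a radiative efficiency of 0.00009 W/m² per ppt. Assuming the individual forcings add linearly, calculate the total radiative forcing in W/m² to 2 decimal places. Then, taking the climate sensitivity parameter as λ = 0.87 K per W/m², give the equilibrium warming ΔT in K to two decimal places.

CO₂: 5.35 × ln(647/415) = 5.35 × ln(1.55904) = 5.35 × 0.44407 = 2.3758 W/m².
N₂O: 0.120 × (√330 − √267) = 0.120 × (18.1659 − 16.3401) = 0.120 × 1.8258 = 0.2191 W/m².
CF₄: ΔF = 0.00009 × (106 − 36) = 0.00009 × 70 = 0.0063 W/m².
Total ΔF = 2.3758 + 0.2191 + 0.0063 = 2.6012 W/m².
ΔT = λ ΔF = 0.87 × 2.60 = 2.2620 K.

ΔF = 2.60 W/m²; ΔT = 2.26 K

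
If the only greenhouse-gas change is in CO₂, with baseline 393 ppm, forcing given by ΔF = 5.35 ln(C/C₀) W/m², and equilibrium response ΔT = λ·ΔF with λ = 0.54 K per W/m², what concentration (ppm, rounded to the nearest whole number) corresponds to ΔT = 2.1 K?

C ≈ 813 ppm

Required forcing: ΔF = ΔT/λ = 2.1/0.54 = 3.8889 W/m².
Then ln(C/393) = ΔF/5.35 = 3.8889/5.35 = 0.72690.
So C = 393 × e^0.72690 = 393 × 2.06866 = 812.98 ppm.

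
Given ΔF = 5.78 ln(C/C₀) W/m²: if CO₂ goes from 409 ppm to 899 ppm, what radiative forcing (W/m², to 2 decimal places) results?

CO₂: 5.78 × ln(899/409) = 5.78 × ln(2.19804) = 5.78 × 0.78757 = 4.5522 W/m².

ΔF = 4.55 W/m²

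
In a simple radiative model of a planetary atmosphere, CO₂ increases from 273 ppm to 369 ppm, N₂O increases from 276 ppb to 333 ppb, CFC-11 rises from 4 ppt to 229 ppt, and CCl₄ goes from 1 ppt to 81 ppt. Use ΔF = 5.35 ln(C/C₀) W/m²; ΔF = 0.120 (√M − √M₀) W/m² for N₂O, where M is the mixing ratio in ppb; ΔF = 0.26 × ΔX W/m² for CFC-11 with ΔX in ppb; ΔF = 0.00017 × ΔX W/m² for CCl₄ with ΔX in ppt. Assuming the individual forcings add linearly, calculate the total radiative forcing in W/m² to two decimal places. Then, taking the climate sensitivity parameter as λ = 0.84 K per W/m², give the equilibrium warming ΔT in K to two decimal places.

CO₂: 5.35 × ln(369/273) = 5.35 × ln(1.35165) = 5.35 × 0.30133 = 1.6121 W/m².
N₂O: 0.120 × (√333 − √276) = 0.120 × (18.2483 − 16.6132) = 0.120 × 1.6351 = 0.1962 W/m².
CFC-11: Δ = 229 − 4 = 225 ppt = 0.225 ppb; ΔF = 0.26 × 0.225 = 0.0585 W/m².
CCl₄: ΔF = 0.00017 × (81 − 1) = 0.00017 × 80 = 0.0136 W/m².
Total ΔF = 1.6121 + 0.1962 + 0.0585 + 0.0136 = 1.8804 W/m².
ΔT = λ ΔF = 0.84 × 1.88 = 1.5792 K.

ΔF = 1.88 W/m²; ΔT = 1.58 K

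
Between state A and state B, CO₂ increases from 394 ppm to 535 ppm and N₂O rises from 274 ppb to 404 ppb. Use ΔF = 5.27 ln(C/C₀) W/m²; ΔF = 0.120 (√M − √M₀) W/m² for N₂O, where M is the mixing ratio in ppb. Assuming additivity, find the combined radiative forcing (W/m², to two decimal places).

CO₂: 5.27 × ln(535/394) = 5.27 × ln(1.35787) = 5.27 × 0.30592 = 1.6122 W/m².
N₂O: 0.120 × (√404 − √274) = 0.120 × (20.0998 − 16.5529) = 0.120 × 3.5469 = 0.4256 W/m².
Total ΔF = 1.6122 + 0.4256 = 2.0378 W/m².

ΔF = 2.04 W/m²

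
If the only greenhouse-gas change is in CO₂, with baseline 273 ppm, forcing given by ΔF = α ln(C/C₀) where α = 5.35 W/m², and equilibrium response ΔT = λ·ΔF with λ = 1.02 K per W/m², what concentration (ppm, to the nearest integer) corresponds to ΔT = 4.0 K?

C ≈ 568 ppm

Required forcing: ΔF = ΔT/λ = 4.0/1.02 = 3.9216 W/m².
Then ln(C/273) = ΔF/5.35 = 3.9216/5.35 = 0.73301.
So C = 273 × e^0.73301 = 273 × 2.08134 = 568.21 ppm.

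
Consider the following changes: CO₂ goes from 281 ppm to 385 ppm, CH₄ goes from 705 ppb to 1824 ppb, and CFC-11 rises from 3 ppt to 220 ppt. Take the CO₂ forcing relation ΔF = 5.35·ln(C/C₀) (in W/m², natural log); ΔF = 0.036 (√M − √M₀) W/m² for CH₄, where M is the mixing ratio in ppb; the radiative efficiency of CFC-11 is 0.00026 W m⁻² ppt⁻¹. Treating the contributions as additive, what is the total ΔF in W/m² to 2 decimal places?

CO₂: 5.35 × ln(385/281) = 5.35 × ln(1.37011) = 5.35 × 0.31489 = 1.6847 W/m².
CH₄: 0.036 × (√1824 − √705) = 0.036 × (42.7083 − 26.5518) = 0.036 × 16.1565 = 0.5816 W/m².
CFC-11: ΔF = 0.00026 × (220 − 3) = 0.00026 × 217 = 0.0564 W/m².
Total ΔF = 1.6847 + 0.5816 + 0.0564 = 2.3227 W/m².

ΔF = 2.32 W/m²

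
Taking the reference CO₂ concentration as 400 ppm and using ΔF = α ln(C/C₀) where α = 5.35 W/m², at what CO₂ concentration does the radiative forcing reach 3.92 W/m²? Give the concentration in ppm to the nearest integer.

Set 5.35 ln(C/400) = 3.92, so ln(C/400) = 3.92/5.35 = 0.73271.
Then C/400 = e^0.73271 = 2.08071, giving C = 400 × 2.08071 = 832.28 ppm.

C ≈ 832 ppm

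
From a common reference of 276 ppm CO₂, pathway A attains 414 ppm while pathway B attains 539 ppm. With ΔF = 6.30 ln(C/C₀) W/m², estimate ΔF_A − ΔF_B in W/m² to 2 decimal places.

ΔF_A = 6.30 ln(414/276) = 6.30 × 0.40547 = 2.5545 W/m².
ΔF_B = 6.30 ln(539/276) = 6.30 × 0.66931 = 4.2167 W/m².
Difference: 2.5545 − 4.2167 = -1.6622 W/m².

ΔF_A − ΔF_B = -1.66 W/m²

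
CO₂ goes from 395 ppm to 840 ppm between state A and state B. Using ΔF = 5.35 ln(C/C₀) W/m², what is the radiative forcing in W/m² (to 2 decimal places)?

CO₂ absorption bands are partially saturated, so forcing scales with the logarithm of the concentration ratio.
CO₂: 5.35 × ln(840/395) = 5.35 × ln(2.12658) = 5.35 × 0.75452 = 4.0367 W/m².

ΔF = 4.04 W/m²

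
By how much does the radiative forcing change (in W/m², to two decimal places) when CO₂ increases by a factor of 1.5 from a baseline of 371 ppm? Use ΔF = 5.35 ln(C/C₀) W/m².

ΔF = 2.17 W/m²

Because the forcing depends only on the ratio C/C₀, the initial concentration does not enter.
ΔF = 5.35 × ln(1.5) = 5.35 × 0.40547 = 2.1693 W/m².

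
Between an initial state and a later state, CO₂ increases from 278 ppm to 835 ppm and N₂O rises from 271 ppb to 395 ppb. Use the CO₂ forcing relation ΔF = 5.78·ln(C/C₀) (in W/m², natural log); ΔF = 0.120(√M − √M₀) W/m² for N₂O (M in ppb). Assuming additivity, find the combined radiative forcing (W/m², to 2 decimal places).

CO₂: 5.78 × ln(835/278) = 5.78 × ln(3.00360) = 5.78 × 1.09981 = 6.3569 W/m².
N₂O: 0.120 × (√395 − √271) = 0.120 × (19.8746 − 16.4621) = 0.120 × 3.4125 = 0.4095 W/m².
Total ΔF = 6.3569 + 0.4095 = 6.7664 W/m².

ΔF = 6.77 W/m²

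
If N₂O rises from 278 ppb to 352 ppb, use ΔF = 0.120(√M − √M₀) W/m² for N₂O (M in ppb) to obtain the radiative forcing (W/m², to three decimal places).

ΔF = 0.251 W/m²

N₂O: 0.120 × (√352 − √278) = 0.120 × (18.7617 − 16.6733) = 0.120 × 2.0884 = 0.2506 W/m².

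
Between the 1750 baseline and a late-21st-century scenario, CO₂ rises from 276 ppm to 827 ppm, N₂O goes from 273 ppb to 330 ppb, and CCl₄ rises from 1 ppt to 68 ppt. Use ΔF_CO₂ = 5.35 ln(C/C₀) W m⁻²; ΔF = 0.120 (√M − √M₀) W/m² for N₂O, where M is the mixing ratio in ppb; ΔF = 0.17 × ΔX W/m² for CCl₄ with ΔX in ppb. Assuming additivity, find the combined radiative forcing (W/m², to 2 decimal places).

ΔF = 6.08 W/m²

CO₂: 5.35 × ln(827/276) = 5.35 × ln(2.99638) = 5.35 × 1.09740 = 5.8711 W/m².
N₂O: 0.120 × (√330 − √273) = 0.120 × (18.1659 − 16.5227) = 0.120 × 1.6432 = 0.1972 W/m².
CCl₄: Δ = 68 − 1 = 67 ppt = 0.067 ppb; ΔF = 0.17 × 0.067 = 0.0114 W/m².
Total ΔF = 5.8711 + 0.1972 + 0.0114 = 6.0797 W/m².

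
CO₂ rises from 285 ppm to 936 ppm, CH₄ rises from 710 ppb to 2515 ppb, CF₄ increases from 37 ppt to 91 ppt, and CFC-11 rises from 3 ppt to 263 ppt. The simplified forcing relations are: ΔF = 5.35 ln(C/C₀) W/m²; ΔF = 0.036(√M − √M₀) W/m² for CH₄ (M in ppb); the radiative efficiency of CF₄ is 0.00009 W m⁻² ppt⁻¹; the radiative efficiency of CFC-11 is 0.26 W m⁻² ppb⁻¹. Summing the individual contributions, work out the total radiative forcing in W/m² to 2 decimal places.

CO₂: 5.35 × ln(936/285) = 5.35 × ln(3.28421) = 5.35 × 1.18913 = 6.3618 W/m².
CH₄: 0.036 × (√2515 − √710) = 0.036 × (50.1498 − 26.6458) = 0.036 × 23.5040 = 0.8461 W/m².
CF₄: ΔF = 0.00009 × (91 − 37) = 0.00009 × 54 = 0.0049 W/m².
CFC-11: Δ = 263 − 3 = 260 ppt = 0.260 ppb; ΔF = 0.26 × 0.260 = 0.0676 W/m².
Total ΔF = 6.3618 + 0.8461 + 0.0049 + 0.0676 = 7.2804 W/m².

ΔF = 7.28 W/m²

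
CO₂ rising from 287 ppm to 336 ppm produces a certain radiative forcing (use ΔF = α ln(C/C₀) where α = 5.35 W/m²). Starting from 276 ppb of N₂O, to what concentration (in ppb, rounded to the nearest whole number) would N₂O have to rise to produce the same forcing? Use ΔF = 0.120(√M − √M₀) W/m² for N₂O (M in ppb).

CO₂ forcing: 5.35 × ln(336/287) = 5.35 × 0.157629 = 0.84332 W/m².
Set 0.120(√M − √276) = 0.84332: √M = 0.84332/0.120 + √276 = 7.0277 + 16.6132 = 23.6409.
M = (23.6409)² = 558.89 ppb.

M ≈ 559 ppb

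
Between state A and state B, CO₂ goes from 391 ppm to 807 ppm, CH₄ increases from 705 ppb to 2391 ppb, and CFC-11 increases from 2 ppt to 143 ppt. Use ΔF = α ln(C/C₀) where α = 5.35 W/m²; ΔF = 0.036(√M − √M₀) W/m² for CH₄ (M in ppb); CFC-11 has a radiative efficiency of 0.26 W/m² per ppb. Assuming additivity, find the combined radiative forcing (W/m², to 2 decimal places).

ΔF = 4.72 W/m²

CO₂: 5.35 × ln(807/391) = 5.35 × ln(2.06394) = 5.35 × 0.72462 = 3.8767 W/m².
CH₄: 0.036 × (√2391 − √705) = 0.036 × (48.8979 − 26.5518) = 0.036 × 22.3461 = 0.8045 W/m².
CFC-11: Δ = 143 − 2 = 141 ppt = 0.141 ppb; ΔF = 0.26 × 0.141 = 0.0367 W/m².
Total ΔF = 3.8767 + 0.8045 + 0.0367 = 4.7179 W/m².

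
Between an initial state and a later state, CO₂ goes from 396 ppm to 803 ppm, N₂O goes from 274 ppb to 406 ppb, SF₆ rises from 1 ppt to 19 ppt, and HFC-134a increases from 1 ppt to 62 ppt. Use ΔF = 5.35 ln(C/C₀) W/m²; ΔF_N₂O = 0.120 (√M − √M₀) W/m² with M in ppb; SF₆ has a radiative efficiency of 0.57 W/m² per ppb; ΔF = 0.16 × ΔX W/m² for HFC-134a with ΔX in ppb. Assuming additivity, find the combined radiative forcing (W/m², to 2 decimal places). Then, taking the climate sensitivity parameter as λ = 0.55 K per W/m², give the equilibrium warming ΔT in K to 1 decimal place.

ΔF = 4.23 W/m²; ΔT = 2.3 K

CO₂: 5.35 × ln(803/396) = 5.35 × ln(2.02778) = 5.35 × 0.70694 = 3.7821 W/m².
N₂O: 0.120 × (√406 − √274) = 0.120 × (20.1494 − 16.5529) = 0.120 × 3.5965 = 0.4316 W/m².
SF₆: Δ = 19 − 1 = 18 ppt = 0.018 ppb; ΔF = 0.57 × 0.018 = 0.0103 W/m².
HFC-134a: Δ = 62 − 1 = 61 ppt = 0.061 ppb; ΔF = 0.16 × 0.061 = 0.0098 W/m².
Total ΔF = 3.7821 + 0.4316 + 0.0103 + 0.0098 = 4.2338 W/m².
ΔT = λ ΔF = 0.55 × 4.23 = 2.3265 K.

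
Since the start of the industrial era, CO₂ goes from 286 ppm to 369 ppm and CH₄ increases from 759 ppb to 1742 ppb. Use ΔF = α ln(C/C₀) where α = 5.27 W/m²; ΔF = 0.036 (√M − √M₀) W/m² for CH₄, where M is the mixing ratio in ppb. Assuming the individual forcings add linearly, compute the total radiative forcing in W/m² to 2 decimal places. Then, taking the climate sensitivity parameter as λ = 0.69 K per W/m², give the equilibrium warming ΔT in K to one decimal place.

CO₂: 5.27 × ln(369/286) = 5.27 × ln(1.29021) = 5.27 × 0.25480 = 1.3428 W/m².
CH₄: 0.036 × (√1742 − √759) = 0.036 × (41.7373 − 27.5500) = 0.036 × 14.1873 = 0.5107 W/m².
Total ΔF = 1.3428 + 0.5107 = 1.8535 W/m².
ΔT = λ ΔF = 0.69 × 1.85 = 1.2765 K.

ΔF = 1.85 W/m²; ΔT = 1.3 K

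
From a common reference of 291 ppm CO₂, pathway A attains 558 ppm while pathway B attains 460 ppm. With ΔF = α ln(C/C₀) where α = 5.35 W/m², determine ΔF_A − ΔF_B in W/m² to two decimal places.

ΔF_A = 5.35 ln(558/291) = 5.35 × 0.65104 = 3.4831 W/m².
ΔF_B = 5.35 ln(460/291) = 5.35 × 0.45790 = 2.4498 W/m².
Difference: 3.4831 − 2.4498 = 1.0333 W/m².

ΔF_A − ΔF_B = 1.03 W/m²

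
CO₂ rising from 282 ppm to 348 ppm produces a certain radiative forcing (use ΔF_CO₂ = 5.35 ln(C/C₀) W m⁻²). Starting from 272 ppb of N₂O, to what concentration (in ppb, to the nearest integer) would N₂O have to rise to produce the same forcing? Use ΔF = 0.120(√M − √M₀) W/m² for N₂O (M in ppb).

CO₂ forcing: 5.35 × ln(348/282) = 5.35 × 0.210295 = 1.12508 W/m².
Set 0.120(√M − √272) = 1.12508: √M = 1.12508/0.120 + √272 = 9.3757 + 16.4924 = 25.8681.
M = (25.8681)² = 669.16 ppb.

M ≈ 669 ppb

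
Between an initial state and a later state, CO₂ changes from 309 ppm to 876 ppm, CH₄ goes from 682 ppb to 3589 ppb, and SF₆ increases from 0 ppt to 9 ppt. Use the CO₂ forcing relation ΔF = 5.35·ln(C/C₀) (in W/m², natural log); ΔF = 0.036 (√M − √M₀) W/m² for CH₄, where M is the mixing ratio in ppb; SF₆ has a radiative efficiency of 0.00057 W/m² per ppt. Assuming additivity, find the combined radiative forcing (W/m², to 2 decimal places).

ΔF = 6.80 W/m²

CO₂: 5.35 × ln(876/309) = 5.35 × ln(2.83495) = 5.35 × 1.04202 = 5.5748 W/m².
CH₄: 0.036 × (√3589 − √682) = 0.036 × (59.9083 − 26.1151) = 0.036 × 33.7932 = 1.2166 W/m².
SF₆: ΔF = 0.00057 × (9 − 0) = 0.00057 × 9 = 0.0051 W/m².
Total ΔF = 5.5748 + 1.2166 + 0.0051 = 6.7965 W/m².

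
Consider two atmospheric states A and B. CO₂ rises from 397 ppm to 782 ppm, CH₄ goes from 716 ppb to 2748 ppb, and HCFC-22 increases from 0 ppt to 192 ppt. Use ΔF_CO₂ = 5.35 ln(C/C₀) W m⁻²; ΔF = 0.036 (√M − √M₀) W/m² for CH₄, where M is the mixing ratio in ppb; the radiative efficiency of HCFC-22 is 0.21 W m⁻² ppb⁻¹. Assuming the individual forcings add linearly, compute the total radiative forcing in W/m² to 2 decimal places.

ΔF = 4.59 W/m²

CO₂: 5.35 × ln(782/397) = 5.35 × ln(1.96977) = 5.35 × 0.67792 = 3.6269 W/m².
CH₄: 0.036 × (√2748 − √716) = 0.036 × (52.4214 − 26.7582) = 0.036 × 25.6632 = 0.9239 W/m².
HCFC-22: Δ = 192 − 0 = 192 ppt = 0.192 ppb; ΔF = 0.21 × 0.192 = 0.0403 W/m².
Total ΔF = 3.6269 + 0.9239 + 0.0403 = 4.5911 W/m².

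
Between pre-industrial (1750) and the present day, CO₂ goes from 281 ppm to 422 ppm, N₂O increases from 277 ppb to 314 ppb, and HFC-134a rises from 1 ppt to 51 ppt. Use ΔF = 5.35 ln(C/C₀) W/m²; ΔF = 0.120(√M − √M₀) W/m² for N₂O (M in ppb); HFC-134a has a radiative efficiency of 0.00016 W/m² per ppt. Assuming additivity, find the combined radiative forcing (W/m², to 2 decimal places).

CO₂: 5.35 × ln(422/281) = 5.35 × ln(1.50178) = 5.35 × 0.40665 = 2.1756 W/m².
N₂O: 0.120 × (√314 − √277) = 0.120 × (17.7200 − 16.6433) = 0.120 × 1.0767 = 0.1292 W/m².
HFC-134a: ΔF = 0.00016 × (51 − 1) = 0.00016 × 50 = 0.0080 W/m².
Total ΔF = 2.1756 + 0.1292 + 0.0080 = 2.3128 W/m².

ΔF = 2.31 W/m²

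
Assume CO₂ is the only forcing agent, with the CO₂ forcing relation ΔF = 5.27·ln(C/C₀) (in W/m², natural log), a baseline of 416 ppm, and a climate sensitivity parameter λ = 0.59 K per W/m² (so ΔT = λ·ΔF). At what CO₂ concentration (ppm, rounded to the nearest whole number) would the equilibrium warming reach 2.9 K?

C ≈ 1057 ppm

Required forcing: ΔF = ΔT/λ = 2.9/0.59 = 4.9153 W/m².
Then ln(C/416) = ΔF/5.27 = 4.9153/5.27 = 0.93269.
So C = 416 × e^0.93269 = 416 × 2.54134 = 1057.20 ppm.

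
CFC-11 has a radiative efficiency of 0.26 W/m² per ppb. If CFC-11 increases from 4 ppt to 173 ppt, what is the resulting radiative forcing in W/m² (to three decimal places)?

ΔF = 0.044 W/m²

CFC-11: Δ = 173 − 4 = 169 ppt = 0.169 ppb; ΔF = 0.26 × 0.169 = 0.0439 W/m².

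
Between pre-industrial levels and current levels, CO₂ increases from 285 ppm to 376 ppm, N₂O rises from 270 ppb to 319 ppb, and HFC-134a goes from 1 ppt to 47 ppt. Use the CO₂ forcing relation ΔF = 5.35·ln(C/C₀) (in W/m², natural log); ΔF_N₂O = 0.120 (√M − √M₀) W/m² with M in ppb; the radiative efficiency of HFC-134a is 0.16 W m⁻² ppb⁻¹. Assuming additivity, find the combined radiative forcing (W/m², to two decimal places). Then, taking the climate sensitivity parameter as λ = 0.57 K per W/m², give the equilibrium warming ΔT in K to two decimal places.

CO₂: 5.35 × ln(376/285) = 5.35 × ln(1.31930) = 5.35 × 0.27710 = 1.4825 W/m².
N₂O: 0.120 × (√319 − √270) = 0.120 × (17.8606 − 16.4317) = 0.120 × 1.4289 = 0.1715 W/m².
HFC-134a: Δ = 47 − 1 = 46 ppt = 0.046 ppb; ΔF = 0.16 × 0.046 = 0.0074 W/m².
Total ΔF = 1.4825 + 0.1715 + 0.0074 = 1.6614 W/m².
ΔT = λ ΔF = 0.57 × 1.66 = 0.9462 K.

ΔF = 1.66 W/m²; ΔT = 0.95 K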